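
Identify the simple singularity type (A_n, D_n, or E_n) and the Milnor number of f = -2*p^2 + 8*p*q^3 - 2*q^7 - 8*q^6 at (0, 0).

Type A_6, Milnor number mu = 6.

The Hessian of f at 0 is [[-4, 0], [0, 0]] with rank 1, so corank 1. A Groebner basis of the Jacobian ideal J(f) in C{p,q} is {-p/2 + q^3, p^2}; counting standard monomials gives mu = 6. Corank 1: A-series; mu = 6 gives A_6.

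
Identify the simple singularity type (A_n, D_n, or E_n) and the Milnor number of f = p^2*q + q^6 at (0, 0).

Type D_7, Milnor number mu = 7.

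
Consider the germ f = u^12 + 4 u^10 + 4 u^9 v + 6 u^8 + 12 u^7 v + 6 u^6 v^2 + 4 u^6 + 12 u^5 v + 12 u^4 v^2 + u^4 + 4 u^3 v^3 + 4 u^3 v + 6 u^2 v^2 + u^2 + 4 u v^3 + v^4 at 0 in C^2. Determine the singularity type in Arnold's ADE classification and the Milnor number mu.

The Hessian of f at 0 has rank 1. Corank 1: A-series; mu = 3 gives A_3.

Type A_3, Milnor number mu = 3.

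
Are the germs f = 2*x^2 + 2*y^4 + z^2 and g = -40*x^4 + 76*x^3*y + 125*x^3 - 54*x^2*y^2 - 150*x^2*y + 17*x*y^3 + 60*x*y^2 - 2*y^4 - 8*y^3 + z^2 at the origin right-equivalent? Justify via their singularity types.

The Hessian of f at 0 is [[4, 0, 0], [0, 0, 0], [0, 0, 2]] with rank 2, so corank 1. A Groebner basis of the Jacobian ideal J(f) in C{x,y,z} is {y^3, x, z}; counting standard monomials gives mu = 3. Corank 1: A-series; mu = 3 gives A_3. The Hessian of g at 0 is [[0, 0, 0], [0, 0, 0], [0, 0, 2]] with rank 1, so corank 2. A Groebner basis of the Jacobian ideal J(g) in C{x,y,z} is {1171875*x^2/4 - 234375*x*y + y^4 + 125*y^3/4 + 46875*y^2, x^3 - 675*x^2/2 + 270*x*y - y^3/10 - 54*y^2, x^2*y - 2125*x^2/4 + 425*x*y - 13*y^3/60 - 85*y^2, -625*x^2 + x*y^2 + 500*x*y - 7*y^3/15 - 100*y^2, z}; counting standard monomials gives mu = 7. Corank 2; j^3 = (5*x - 2*y)^3 is a perfect cube, so E-series; the 4-jet and mu = 7 give E_7. f is A_3 but g is E_7, hence not right-equivalent.

No.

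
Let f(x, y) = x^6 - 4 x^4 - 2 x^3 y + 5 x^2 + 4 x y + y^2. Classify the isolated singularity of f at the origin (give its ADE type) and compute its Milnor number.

The Hessian of f at 0 has rank 2. Corank 0: nondegenerate Morse point, so A_1.

Type A_{1}, Milnor number mu = 1.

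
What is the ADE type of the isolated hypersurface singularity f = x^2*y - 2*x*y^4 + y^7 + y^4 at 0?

D5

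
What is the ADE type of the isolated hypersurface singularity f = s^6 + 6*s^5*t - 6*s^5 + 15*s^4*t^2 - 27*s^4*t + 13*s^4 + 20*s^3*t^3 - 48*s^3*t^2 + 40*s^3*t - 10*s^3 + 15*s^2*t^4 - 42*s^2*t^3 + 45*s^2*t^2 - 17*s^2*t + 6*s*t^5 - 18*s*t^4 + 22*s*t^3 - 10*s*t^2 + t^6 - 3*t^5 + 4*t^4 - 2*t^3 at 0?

The Hessian of f at 0 has rank 0. Corank 2; j^3 = -(2*s + t)*(5*s^2 + 6*s*t + 2*t^2) splits into three distinct lines over C (the quadratic factor has nonzero discriminant), so D_4.

D4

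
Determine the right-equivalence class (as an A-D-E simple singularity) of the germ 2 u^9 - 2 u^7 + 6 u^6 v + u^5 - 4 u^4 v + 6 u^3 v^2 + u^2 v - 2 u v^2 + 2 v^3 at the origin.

The Hessian of f at 0 has rank 0. Corank 2; j^3 = v*(u^2 - 2*u*v + 2*v^2) splits into three distinct lines over C (the quadratic factor has nonzero discriminant), so D_4.

D_4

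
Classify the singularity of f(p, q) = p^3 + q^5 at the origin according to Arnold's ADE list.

The Hessian of f at 0 is [[0, 0], [0, 0]] with rank 0, so corank 2. A Groebner basis of the Jacobian ideal J(f) in C{p,q} is {q^4, p^2}; counting standard monomials gives mu = 8. Corank 2; j^3 = p^3 is a perfect cube, so E-series; the 5-jet and mu = 8 give E_8.

E_8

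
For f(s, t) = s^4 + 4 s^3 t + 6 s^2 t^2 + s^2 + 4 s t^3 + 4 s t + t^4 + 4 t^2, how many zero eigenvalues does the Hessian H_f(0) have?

Hessian at 0 has rank 1.

1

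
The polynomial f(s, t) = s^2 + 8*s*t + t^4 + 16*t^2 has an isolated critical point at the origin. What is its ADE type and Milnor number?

Type A_{3}, Milnor number mu = 3.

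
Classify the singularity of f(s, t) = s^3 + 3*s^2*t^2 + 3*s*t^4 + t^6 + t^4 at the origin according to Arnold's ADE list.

The Hessian of f at 0 is [[0, 0], [0, 0]] with rank 0, so corank 2. A Groebner basis of the Jacobian ideal J(f) in C{s,t} is {s^3, s^2*t, s^2/2 + s*t^2, t^3}; counting standard monomials gives mu = 6. Corank 2; j^3 = s^3 is a perfect cube, so E-series; the 4-jet and mu = 6 give E_6.

E_6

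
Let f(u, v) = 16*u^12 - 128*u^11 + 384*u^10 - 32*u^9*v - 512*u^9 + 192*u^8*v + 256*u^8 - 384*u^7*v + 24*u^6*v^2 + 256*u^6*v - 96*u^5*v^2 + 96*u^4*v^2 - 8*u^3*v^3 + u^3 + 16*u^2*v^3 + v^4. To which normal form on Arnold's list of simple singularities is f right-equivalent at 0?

E_6

The Hessian of f at 0 is [[0, 0], [0, 0]] with rank 0, so corank 2. A Groebner basis of the Jacobian ideal J(f) in C{u,v} is {v^3, u^2}; counting standard monomials gives mu = 6. Corank 2; j^3 = u^3 is a perfect cube, so E-series; the 4-jet and mu = 6 give E_6.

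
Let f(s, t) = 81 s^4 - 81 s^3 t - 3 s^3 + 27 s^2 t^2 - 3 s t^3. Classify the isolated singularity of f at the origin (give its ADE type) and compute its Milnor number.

The Hessian of f at 0 has rank 0. Corank 2; j^3 = -3*s^3 is a perfect cube, so E-series; the 4-jet and mu = 7 give E_7.

Type E_{7}, Milnor number mu = 7.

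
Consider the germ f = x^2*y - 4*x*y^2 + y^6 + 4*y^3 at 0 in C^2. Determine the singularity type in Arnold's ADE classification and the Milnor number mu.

Type D_{7}, Milnor number mu = 7.

The Hessian of f at 0 has rank 0. Corank 2; j^3 = y*(x - 2*y)^2 has shape L^2 M (L != M), so D-series; mu = 7 gives D_7.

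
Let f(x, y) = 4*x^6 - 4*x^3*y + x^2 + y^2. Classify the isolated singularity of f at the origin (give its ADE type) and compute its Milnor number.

Type A_{1}, Milnor number mu = 1.

The Hessian of f at 0 is [[2, 0], [0, 2]] with rank 2, so corank 0. A Groebner basis of the Jacobian ideal J(f) in C{x,y} is {x, y}; counting standard monomials gives mu = 1. Corank 0: nondegenerate Morse point, so A_1.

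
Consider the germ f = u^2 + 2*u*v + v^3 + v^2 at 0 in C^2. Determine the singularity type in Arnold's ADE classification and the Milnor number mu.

Type A_{2}, Milnor number mu = 2.

The Hessian of f at 0 has rank 1. Corank 1: A-series; mu = 2 gives A_2.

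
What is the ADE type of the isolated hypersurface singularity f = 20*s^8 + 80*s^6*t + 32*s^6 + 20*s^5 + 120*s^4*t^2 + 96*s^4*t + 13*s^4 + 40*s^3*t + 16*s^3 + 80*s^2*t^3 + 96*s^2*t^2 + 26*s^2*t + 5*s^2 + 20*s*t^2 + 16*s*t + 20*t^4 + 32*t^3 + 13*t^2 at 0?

The Hessian of f at 0 is [[10, 16], [16, 26]] with rank 2, so corank 0. A Groebner basis of the Jacobian ideal J(f) in C{s,t} is {s, t}; counting standard monomials gives mu = 1. Corank 0: nondegenerate Morse point, so A_1.

A1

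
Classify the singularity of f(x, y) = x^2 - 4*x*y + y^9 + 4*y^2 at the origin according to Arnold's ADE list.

A_8

The Hessian of f at 0 has rank 1. Corank 1: A-series; mu = 8 gives A_8.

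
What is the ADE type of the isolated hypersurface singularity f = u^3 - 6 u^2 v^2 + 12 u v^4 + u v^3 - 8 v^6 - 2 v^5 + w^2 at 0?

E7

The Hessian of f at 0 is [[0, 0, 0], [0, 0, 0], [0, 0, 2]] with rank 1, so corank 2. A Groebner basis of the Jacobian ideal J(f) in C{u,v,w} is {-u^2/4 + v^4 - v^3/12, u^3, u^2*v + u^2/12 + v^3/36, -u^2/2 + u*v^2 - v^3/6, w}; counting standard monomials gives mu = 7. Corank 2; j^3 = u^3 is a perfect cube, so E-series; the 4-jet and mu = 7 give E_7.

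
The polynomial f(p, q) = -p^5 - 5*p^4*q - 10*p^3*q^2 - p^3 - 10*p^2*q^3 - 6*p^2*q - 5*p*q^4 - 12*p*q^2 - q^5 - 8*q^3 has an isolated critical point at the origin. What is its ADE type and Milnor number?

The Hessian of f at 0 is [[0, 0], [0, 0]] with rank 0, so corank 2. A Groebner basis of the Jacobian ideal J(f) in C{p,q} is {q^5, p*q^3 + 7*q^4/4, p^2 + 4*p*q + 4*q^2}; counting standard monomials gives mu = 8. Corank 2; j^3 = -(p + 2*q)^3 is a perfect cube, so E-series; the 5-jet and mu = 8 give E_8.

Type E8, Milnor number mu = 8.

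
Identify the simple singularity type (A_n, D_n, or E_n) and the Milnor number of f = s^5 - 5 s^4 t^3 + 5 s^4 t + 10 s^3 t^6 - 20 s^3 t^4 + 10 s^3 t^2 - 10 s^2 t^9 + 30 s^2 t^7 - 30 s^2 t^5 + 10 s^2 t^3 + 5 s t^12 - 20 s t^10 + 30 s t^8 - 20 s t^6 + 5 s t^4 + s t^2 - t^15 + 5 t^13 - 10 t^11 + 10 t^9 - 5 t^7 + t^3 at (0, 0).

Type D6, Milnor number mu = 6.

The Hessian of f at 0 has rank 0. Corank 2; j^3 = t^2*(s + t) has shape L^2 M (L != M), so D-series; mu = 6 gives D_6.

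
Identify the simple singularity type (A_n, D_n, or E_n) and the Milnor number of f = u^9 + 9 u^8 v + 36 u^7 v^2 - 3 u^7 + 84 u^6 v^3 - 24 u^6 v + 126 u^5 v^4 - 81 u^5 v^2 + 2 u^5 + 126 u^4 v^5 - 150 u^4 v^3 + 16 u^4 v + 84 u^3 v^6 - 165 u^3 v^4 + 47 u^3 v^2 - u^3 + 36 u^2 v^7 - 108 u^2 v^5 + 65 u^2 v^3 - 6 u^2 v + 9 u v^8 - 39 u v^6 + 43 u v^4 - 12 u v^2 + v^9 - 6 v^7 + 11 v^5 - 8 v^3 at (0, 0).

The Hessian of f at 0 is [[0, 0], [0, 0]] with rank 0, so corank 2. A Groebner basis of the Jacobian ideal J(f) in C{u,v} is {-7*u^2/2 + u*v^3 - 14*u*v - 14*v^2, 2*u^2 + 8*u*v + v^4 + 8*v^2, u^3 - 12*u*v^2 - 16*v^3, u^2*v + 4*u*v^2 + 4*v^3}; counting standard monomials gives mu = 8. Corank 2; j^3 = -(u + 2*v)^3 is a perfect cube, so E-series; the 5-jet and mu = 8 give E_8.

Type E8, Milnor number mu = 8.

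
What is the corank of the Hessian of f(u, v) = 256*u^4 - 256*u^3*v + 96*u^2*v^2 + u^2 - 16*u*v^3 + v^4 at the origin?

Hessian at 0 has rank 1.

1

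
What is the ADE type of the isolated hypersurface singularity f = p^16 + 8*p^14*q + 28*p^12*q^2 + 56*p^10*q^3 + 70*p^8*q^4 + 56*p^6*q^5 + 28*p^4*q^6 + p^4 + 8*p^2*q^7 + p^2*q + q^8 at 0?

D_{9}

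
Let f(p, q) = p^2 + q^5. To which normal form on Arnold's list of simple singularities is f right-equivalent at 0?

A4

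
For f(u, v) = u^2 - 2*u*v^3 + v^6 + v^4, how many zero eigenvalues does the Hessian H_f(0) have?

1

Hessian at 0 has rank 1.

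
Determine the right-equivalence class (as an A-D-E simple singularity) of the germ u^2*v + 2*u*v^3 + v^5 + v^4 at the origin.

The Hessian of f at 0 has rank 0. Corank 2; j^3 = u^2*v has shape L^2 M (L != M), so D-series; mu = 5 gives D_5.

D5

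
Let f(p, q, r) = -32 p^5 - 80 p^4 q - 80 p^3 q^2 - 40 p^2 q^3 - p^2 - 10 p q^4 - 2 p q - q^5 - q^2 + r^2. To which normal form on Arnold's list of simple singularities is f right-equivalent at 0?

A4

The Hessian of f at 0 is [[-2, -2, 0], [-2, -2, 0], [0, 0, 2]] with rank 2, so corank 1. A Groebner basis of the Jacobian ideal J(f) in C{p,q,r} is {q^4, p + q, r}; counting standard monomials gives mu = 4. Corank 1: A-series; mu = 4 gives A_4.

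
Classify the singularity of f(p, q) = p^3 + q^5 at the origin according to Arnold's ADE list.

E_{8}

The Hessian of f at 0 has rank 0. Corank 2; j^3 = p^3 is a perfect cube, so E-series; the 5-jet and mu = 8 give E_8.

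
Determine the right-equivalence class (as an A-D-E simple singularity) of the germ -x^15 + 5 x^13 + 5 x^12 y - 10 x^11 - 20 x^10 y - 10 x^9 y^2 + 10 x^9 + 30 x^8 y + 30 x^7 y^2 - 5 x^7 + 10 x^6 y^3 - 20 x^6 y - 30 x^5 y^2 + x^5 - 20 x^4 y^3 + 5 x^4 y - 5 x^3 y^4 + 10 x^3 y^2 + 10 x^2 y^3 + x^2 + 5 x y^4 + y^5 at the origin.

A_{4}

The Hessian of f at 0 is [[2, 0], [0, 0]] with rank 1, so corank 1. A Groebner basis of the Jacobian ideal J(f) in C{x,y} is {y^4, x}; counting standard monomials gives mu = 4. Corank 1: A-series; mu = 4 gives A_4.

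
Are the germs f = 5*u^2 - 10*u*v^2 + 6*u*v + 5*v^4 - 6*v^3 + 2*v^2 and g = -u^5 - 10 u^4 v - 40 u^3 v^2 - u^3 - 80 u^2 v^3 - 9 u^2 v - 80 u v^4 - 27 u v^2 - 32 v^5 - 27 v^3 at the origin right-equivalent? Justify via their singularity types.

No.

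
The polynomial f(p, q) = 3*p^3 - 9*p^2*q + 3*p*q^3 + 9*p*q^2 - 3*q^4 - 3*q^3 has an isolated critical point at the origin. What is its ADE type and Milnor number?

Type E7, Milnor number mu = 7.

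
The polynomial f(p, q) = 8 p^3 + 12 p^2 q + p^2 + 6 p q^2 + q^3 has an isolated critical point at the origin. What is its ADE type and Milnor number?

The Hessian of f at 0 is [[2, 0], [0, 0]] with rank 1, so corank 1. A Groebner basis of the Jacobian ideal J(f) in C{p,q} is {q^2, p}; counting standard monomials gives mu = 2. Corank 1: A-series; mu = 2 gives A_2.

Type A2, Milnor number mu = 2.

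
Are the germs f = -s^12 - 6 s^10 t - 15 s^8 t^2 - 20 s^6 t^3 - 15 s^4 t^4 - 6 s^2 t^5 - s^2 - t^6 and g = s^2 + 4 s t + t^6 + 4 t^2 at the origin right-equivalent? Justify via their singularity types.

Yes.

The Hessian of f at 0 is [[-2, 0], [0, 0]] with rank 1, so corank 1. A Groebner basis of the Jacobian ideal J(f) in C{s,t} is {t^5, s}; counting standard monomials gives mu = 5. Corank 1: A-series; mu = 5 gives A_5. The Hessian of g at 0 is [[2, 4], [4, 8]] with rank 1, so corank 1. A Groebner basis of the Jacobian ideal J(g) in C{s,t} is {t^5, s + 2*t}; counting standard monomials gives mu = 5. Corank 1: A-series; mu = 5 gives A_5. Both have type A_5, hence right-equivalent.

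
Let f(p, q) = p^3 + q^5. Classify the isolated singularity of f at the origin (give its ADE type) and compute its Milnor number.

Type E8, Milnor number mu = 8.

The Hessian of f at 0 has rank 0. Corank 2; j^3 = p^3 is a perfect cube, so E-series; the 5-jet and mu = 8 give E_8.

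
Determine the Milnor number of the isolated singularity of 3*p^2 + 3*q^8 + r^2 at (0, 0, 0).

The Hessian of f at 0 is [[6, 0, 0], [0, 0, 0], [0, 0, 2]] with rank 2, so corank 1. A Groebner basis of the Jacobian ideal J(f) in C{p,q,r} is {q^7, p, r}; counting standard monomials gives mu = 7. Corank 1: A-series; mu = 7 gives A_7.

7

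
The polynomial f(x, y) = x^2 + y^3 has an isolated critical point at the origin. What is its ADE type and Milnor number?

Type A_2, Milnor number mu = 2.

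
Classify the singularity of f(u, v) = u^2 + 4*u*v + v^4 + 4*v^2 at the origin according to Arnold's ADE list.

The Hessian of f at 0 is [[2, 4], [4, 8]] with rank 1, so corank 1. A Groebner basis of the Jacobian ideal J(f) in C{u,v} is {v^3, u + 2*v}; counting standard monomials gives mu = 3. Corank 1: A-series; mu = 3 gives A_3.

A3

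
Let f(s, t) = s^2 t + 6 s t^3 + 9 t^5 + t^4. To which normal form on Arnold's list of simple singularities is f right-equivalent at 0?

The Hessian of f at 0 is [[0, 0], [0, 0]] with rank 0, so corank 2. A Groebner basis of the Jacobian ideal J(f) in C{s,t} is {s*t^2, s*t/3 + t^3, s^2 - 4*s*t/3}; counting standard monomials gives mu = 5. Corank 2; j^3 = s^2*t has shape L^2 M (L != M), so D-series; mu = 5 gives D_5.

D_{5}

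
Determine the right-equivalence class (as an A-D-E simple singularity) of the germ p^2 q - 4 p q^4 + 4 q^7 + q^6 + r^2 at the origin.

The Hessian of f at 0 has rank 1. Corank 2; j^3 = p^2*q has shape L^2 M (L != M), so D-series; mu = 7 gives D_7.

D_{7}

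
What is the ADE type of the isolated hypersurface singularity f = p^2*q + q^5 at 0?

D_{6}

The Hessian of f at 0 has rank 0. Corank 2; j^3 = p^2*q has shape L^2 M (L != M), so D-series; mu = 6 gives D_6.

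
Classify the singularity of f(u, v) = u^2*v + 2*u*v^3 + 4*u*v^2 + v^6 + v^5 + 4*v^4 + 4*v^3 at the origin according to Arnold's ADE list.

The Hessian of f at 0 is [[0, 0], [0, 0]] with rank 0, so corank 2. A Groebner basis of the Jacobian ideal J(f) in C{u,v} is {u^3 - u^2 - 13*u*v^2 + 14*u*v + 32*v^2, u^2*v + u^2/6 + 25*u*v^2/6 - 11*u*v/3 - 8*v^2, u*v + v^3 + 2*v^2}; counting standard monomials gives mu = 7. Corank 2; j^3 = v*(u + 2*v)^2 has shape L^2 M (L != M), so D-series; mu = 7 gives D_7.

D7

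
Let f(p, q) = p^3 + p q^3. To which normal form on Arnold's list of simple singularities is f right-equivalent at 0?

The Hessian of f at 0 has rank 0. Corank 2; j^3 = p^3 is a perfect cube, so E-series; the 4-jet and mu = 7 give E_7.

E_{7}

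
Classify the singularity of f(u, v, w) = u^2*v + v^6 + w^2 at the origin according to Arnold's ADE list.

The Hessian of f at 0 is [[0, 0, 0], [0, 0, 0], [0, 0, 2]] with rank 1, so corank 2. A Groebner basis of the Jacobian ideal J(f) in C{u,v,w} is {u^2/6 + v^5, u^3, u*v, w}; counting standard monomials gives mu = 7. Corank 2; j^3 = u^2*v has shape L^2 M (L != M), so D-series; mu = 7 gives D_7.

D_7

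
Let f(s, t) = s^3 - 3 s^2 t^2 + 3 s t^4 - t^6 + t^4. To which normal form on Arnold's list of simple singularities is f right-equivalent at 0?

E_{6}

The Hessian of f at 0 has rank 0. Corank 2; j^3 = s^3 is a perfect cube, so E-series; the 4-jet and mu = 6 give E_6.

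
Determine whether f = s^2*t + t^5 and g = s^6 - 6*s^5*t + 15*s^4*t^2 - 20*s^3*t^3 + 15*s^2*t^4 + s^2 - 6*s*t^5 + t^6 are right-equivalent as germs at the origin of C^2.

No.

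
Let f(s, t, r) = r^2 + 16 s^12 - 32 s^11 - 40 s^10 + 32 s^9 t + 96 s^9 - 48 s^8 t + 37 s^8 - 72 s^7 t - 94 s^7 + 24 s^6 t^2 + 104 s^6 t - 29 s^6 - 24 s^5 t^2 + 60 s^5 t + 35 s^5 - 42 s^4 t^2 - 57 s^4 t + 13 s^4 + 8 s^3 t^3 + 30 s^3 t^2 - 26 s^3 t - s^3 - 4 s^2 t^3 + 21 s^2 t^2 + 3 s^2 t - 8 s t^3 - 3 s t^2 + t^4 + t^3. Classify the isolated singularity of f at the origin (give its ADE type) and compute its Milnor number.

Type E6, Milnor number mu = 6.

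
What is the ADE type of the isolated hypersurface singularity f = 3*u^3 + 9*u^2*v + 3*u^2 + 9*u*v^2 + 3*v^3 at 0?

The Hessian of f at 0 is [[6, 0], [0, 0]] with rank 1, so corank 1. A Groebner basis of the Jacobian ideal J(f) in C{u,v} is {v^2, u}; counting standard monomials gives mu = 2. Corank 1: A-series; mu = 2 gives A_2.

A2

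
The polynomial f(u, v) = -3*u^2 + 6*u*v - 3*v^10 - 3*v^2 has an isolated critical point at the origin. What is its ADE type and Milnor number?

Type A_{9}, Milnor number mu = 9.

The Hessian of f at 0 has rank 1. Corank 1: A-series; mu = 9 gives A_9.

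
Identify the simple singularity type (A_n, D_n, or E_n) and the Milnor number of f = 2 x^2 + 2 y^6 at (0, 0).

Type A_{5}, Milnor number mu = 5.

The Hessian of f at 0 is [[4, 0], [0, 0]] with rank 1, so corank 1. A Groebner basis of the Jacobian ideal J(f) in C{x,y} is {y^5, x}; counting standard monomials gives mu = 5. Corank 1: A-series; mu = 5 gives A_5.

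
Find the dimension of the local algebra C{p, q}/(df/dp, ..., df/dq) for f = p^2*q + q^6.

7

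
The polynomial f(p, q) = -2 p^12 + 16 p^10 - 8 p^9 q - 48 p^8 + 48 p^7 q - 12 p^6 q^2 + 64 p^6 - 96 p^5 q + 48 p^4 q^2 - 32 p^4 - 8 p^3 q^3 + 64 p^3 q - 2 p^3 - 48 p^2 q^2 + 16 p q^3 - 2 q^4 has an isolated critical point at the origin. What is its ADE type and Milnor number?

The Hessian of f at 0 is [[0, 0], [0, 0]] with rank 0, so corank 2. A Groebner basis of the Jacobian ideal J(f) in C{p,q} is {q^4, p*q^2 - q^3/6, p^2}; counting standard monomials gives mu = 6. Corank 2; j^3 = -2*p^3 is a perfect cube, so E-series; the 4-jet and mu = 6 give E_6.

Type E_{6}, Milnor number mu = 6.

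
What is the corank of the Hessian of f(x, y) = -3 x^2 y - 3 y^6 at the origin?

Hessian at 0 has rank 0.

2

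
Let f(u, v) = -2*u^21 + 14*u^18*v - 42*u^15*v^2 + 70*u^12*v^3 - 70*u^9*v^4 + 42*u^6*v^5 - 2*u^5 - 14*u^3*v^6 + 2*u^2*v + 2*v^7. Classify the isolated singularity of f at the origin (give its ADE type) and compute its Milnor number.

Type D_{8}, Milnor number mu = 8.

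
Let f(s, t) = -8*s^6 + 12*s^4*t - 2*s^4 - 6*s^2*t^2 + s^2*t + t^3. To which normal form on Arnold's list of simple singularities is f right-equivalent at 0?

The Hessian of f at 0 has rank 0. Corank 2; j^3 = t*(s^2 + t^2) splits into three distinct lines over C (the quadratic factor has nonzero discriminant), so D_4.

D_4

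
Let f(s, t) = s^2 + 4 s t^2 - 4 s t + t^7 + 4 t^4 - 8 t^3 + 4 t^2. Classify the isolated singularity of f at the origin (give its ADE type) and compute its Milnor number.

The Hessian of f at 0 has rank 1. Corank 1: A-series; mu = 6 gives A_6.

Type A_{6}, Milnor number mu = 6.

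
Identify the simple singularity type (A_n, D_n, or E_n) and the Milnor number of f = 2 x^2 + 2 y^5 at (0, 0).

Type A_4, Milnor number mu = 4.

The Hessian of f at 0 is [[4, 0], [0, 0]] with rank 1, so corank 1. A Groebner basis of the Jacobian ideal J(f) in C{x,y} is {y^4, x}; counting standard monomials gives mu = 4. Corank 1: A-series; mu = 4 gives A_4.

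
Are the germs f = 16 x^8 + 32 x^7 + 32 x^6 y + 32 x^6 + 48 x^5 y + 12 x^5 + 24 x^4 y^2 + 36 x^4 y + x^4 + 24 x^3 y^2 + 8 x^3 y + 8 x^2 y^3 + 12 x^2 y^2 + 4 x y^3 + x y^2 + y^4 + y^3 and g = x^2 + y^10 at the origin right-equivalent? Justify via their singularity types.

No.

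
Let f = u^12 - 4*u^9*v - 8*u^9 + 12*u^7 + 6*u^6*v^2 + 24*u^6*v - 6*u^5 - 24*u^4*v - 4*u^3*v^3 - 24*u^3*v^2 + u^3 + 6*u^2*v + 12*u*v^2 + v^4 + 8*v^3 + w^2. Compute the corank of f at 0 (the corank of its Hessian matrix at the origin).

The Hessian at 0 is [[0, 0, 0], [0, 0, 0], [0, 0, 2]] of rank 1; hence corank 2.

2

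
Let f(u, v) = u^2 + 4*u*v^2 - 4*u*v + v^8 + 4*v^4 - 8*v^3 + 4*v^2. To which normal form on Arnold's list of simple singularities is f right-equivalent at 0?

The Hessian of f at 0 has rank 1. Corank 1: A-series; mu = 7 gives A_7.

A_7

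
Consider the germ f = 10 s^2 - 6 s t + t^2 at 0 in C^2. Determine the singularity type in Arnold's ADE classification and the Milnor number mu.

The Hessian of f at 0 has rank 2. Corank 0: nondegenerate Morse point, so A_1.

Type A1, Milnor number mu = 1.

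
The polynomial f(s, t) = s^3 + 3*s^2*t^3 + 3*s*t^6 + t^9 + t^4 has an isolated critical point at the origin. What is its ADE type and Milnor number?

Type E6, Milnor number mu = 6.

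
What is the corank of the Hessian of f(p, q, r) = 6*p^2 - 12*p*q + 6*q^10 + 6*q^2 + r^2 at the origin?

1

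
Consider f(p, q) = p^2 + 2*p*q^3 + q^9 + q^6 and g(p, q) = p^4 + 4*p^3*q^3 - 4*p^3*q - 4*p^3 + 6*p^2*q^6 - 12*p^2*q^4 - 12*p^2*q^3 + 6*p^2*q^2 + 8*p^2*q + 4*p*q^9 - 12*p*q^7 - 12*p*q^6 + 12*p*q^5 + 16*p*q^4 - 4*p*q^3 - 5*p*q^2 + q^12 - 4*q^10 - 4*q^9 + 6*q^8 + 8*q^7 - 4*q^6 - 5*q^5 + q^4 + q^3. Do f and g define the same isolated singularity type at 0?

No.

The Hessian of f at 0 has rank 1. Corank 1: A-series; mu = 8 gives A_8. The Hessian of g at 0 has rank 0. Corank 2; j^3 = -(p - q)*(2*p - q)^2 has shape L^2 M (L != M), so D-series; mu = 5 gives D_5. f is A_8 but g is D_5, hence not right-equivalent.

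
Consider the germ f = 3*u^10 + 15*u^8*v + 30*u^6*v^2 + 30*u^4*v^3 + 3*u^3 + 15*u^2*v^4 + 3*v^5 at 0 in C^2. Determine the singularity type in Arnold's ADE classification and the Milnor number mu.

Type E_8, Milnor number mu = 8.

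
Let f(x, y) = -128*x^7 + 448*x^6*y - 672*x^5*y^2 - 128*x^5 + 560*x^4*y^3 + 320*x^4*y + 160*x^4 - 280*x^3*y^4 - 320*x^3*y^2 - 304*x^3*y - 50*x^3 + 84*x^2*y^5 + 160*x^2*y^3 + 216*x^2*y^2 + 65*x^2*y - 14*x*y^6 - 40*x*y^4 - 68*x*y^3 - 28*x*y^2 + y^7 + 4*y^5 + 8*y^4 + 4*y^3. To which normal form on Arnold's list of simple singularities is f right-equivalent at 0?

D_{8}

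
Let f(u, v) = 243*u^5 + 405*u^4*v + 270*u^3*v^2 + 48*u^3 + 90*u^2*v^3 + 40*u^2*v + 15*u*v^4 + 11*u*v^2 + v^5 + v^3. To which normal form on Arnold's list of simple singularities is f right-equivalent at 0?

The Hessian of f at 0 is [[0, 0], [0, 0]] with rank 0, so corank 2. A Groebner basis of the Jacobian ideal J(f) in C{u,v} is {-1024*u*v/15 + v^4 - 256*v^2/15, u*v^2 + v^3/4, u^2 + 7*u*v/12 + v^2/12}; counting standard monomials gives mu = 6. Corank 2; j^3 = (3*u + v)*(4*u + v)^2 has shape L^2 M (L != M), so D-series; mu = 6 gives D_6.

D_6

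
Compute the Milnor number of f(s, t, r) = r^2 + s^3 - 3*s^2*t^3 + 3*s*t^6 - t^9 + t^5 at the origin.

8

The Hessian of f at 0 has rank 1. Corank 2; j^3 = s^3 is a perfect cube, so E-series; the 5-jet and mu = 8 give E_8.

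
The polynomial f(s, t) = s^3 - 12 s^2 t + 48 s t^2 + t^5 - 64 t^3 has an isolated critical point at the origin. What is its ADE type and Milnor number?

Type E_8, Milnor number mu = 8.

The Hessian of f at 0 is [[0, 0], [0, 0]] with rank 0, so corank 2. A Groebner basis of the Jacobian ideal J(f) in C{s,t} is {t^4, s^2 - 8*s*t + 16*t^2}; counting standard monomials gives mu = 8. Corank 2; j^3 = (s - 4*t)^3 is a perfect cube, so E-series; the 5-jet and mu = 8 give E_8.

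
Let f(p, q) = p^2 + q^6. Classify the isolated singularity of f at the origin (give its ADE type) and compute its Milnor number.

The Hessian of f at 0 has rank 1. Corank 1: A-series; mu = 5 gives A_5.

Type A_5, Milnor number mu = 5.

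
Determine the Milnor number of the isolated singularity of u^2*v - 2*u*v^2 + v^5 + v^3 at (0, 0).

6

The Hessian of f at 0 has rank 0. Corank 2; j^3 = v*(u - v)^2 has shape L^2 M (L != M), so D-series; mu = 6 gives D_6.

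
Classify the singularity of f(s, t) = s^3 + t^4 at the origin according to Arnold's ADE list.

E_6

The Hessian of f at 0 has rank 0. Corank 2; j^3 = s^3 is a perfect cube, so E-series; the 4-jet and mu = 6 give E_6.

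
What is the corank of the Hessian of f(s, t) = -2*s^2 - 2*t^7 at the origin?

1

The Hessian at 0 is [[-4, 0], [0, 0]] of rank 1; hence corank 1.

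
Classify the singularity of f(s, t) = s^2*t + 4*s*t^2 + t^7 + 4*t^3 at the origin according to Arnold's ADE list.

D_8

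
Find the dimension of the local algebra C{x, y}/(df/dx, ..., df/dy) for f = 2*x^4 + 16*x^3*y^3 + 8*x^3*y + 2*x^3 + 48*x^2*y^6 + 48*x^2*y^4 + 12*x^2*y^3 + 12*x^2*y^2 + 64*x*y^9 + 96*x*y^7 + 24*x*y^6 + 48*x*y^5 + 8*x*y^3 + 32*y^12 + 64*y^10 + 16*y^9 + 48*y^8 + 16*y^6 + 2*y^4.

The Hessian of f at 0 is [[0, 0], [0, 0]] with rank 0, so corank 2. A Groebner basis of the Jacobian ideal J(f) in C{x,y} is {y^4, x*y^2 + y^3/3, x^2}; counting standard monomials gives mu = 6. Corank 2; j^3 = 2*x^3 is a perfect cube, so E-series; the 4-jet and mu = 6 give E_6.

6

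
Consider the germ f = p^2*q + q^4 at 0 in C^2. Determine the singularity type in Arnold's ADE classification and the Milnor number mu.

Type D5, Milnor number mu = 5.

The Hessian of f at 0 has rank 0. Corank 2; j^3 = p^2*q has shape L^2 M (L != M), so D-series; mu = 5 gives D_5.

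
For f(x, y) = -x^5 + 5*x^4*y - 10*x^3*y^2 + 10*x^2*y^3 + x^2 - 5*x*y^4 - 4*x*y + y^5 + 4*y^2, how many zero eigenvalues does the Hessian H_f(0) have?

Hessian at 0 has rank 1.

1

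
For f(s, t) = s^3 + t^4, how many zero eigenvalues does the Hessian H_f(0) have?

Hessian at 0 has rank 0.

2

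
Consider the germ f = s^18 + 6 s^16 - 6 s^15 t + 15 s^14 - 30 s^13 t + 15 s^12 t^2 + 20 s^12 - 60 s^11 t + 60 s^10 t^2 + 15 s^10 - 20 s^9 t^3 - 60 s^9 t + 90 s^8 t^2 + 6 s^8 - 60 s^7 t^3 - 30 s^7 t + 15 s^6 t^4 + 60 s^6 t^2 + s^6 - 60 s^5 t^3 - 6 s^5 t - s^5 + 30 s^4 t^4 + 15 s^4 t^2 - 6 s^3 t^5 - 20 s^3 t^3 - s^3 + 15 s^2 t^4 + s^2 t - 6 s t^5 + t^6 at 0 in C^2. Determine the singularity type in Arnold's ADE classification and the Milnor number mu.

Type D_{7}, Milnor number mu = 7.

The Hessian of f at 0 is [[0, 0], [0, 0]] with rank 0, so corank 2. A Groebner basis of the Jacobian ideal J(f) in C{s,t} is {s*t/6 + t^5, s*t^2, s^2 - s*t}; counting standard monomials gives mu = 7. Corank 2; j^3 = -s^2*(s - t) has shape L^2 M (L != M), so D-series; mu = 7 gives D_7.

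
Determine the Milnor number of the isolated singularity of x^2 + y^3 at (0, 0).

2

The Hessian of f at 0 is [[2, 0], [0, 0]] with rank 1, so corank 1. A Groebner basis of the Jacobian ideal J(f) in C{x,y} is {y^2, x}; counting standard monomials gives mu = 2. Corank 1: A-series; mu = 2 gives A_2.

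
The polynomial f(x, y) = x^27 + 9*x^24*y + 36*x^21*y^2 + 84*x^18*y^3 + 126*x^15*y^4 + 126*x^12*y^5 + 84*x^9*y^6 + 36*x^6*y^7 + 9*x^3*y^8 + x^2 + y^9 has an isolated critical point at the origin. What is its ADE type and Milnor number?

The Hessian of f at 0 is [[2, 0], [0, 0]] with rank 1, so corank 1. A Groebner basis of the Jacobian ideal J(f) in C{x,y} is {y^8, x}; counting standard monomials gives mu = 8. Corank 1: A-series; mu = 8 gives A_8.

Type A8, Milnor number mu = 8.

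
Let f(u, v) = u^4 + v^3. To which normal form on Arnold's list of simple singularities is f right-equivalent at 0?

The Hessian of f at 0 is [[0, 0], [0, 0]] with rank 0, so corank 2. A Groebner basis of the Jacobian ideal J(f) in C{u,v} is {u^3, v^2}; counting standard monomials gives mu = 6. Corank 2; j^3 = v^3 is a perfect cube, so E-series; the 4-jet and mu = 6 give E_6.

E_{6}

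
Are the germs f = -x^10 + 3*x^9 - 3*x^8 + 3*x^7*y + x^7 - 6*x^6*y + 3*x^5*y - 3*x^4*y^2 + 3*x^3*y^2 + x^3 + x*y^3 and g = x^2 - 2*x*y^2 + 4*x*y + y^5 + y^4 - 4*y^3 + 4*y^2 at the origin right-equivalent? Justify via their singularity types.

The Hessian of f at 0 is [[0, 0], [0, 0]] with rank 0, so corank 2. A Groebner basis of the Jacobian ideal J(f) in C{x,y} is {x^3, x*y^2, 3*x^2 + y^3}; counting standard monomials gives mu = 7. Corank 2; j^3 = x^3 is a perfect cube, so E-series; the 4-jet and mu = 7 give E_7. The Hessian of g at 0 is [[2, 4], [4, 8]] with rank 1, so corank 1. A Groebner basis of the Jacobian ideal J(g) in C{x,y} is {x^2 + 4*x*y + 4*x + 8*y, -x + y^2 - 2*y}; counting standard monomials gives mu = 4. Corank 1: A-series; mu = 4 gives A_4. f is E_7 but g is A_4, hence not right-equivalent.

No.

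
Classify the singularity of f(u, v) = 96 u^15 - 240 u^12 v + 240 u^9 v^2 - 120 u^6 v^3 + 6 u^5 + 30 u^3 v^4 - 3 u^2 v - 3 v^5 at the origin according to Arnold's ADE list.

D6

The Hessian of f at 0 is [[0, 0], [0, 0]] with rank 0, so corank 2. A Groebner basis of the Jacobian ideal J(f) in C{u,v} is {u^2/5 + v^4, u^3, u*v}; counting standard monomials gives mu = 6. Corank 2; j^3 = -3*u^2*v has shape L^2 M (L != M), so D-series; mu = 6 gives D_6.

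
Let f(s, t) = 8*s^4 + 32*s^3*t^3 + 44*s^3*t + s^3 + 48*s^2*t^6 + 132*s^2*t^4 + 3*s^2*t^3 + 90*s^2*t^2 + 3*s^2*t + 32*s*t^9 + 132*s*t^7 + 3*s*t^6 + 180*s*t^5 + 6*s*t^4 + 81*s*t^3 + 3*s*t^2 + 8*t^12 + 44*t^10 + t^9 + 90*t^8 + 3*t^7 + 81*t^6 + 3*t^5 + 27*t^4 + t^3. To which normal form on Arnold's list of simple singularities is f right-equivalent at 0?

E_7

The Hessian of f at 0 has rank 0. Corank 2; j^3 = (s + t)^3 is a perfect cube, so E-series; the 4-jet and mu = 7 give E_7.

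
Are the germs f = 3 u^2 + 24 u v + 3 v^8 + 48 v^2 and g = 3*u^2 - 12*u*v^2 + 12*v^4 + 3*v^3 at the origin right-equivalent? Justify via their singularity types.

The Hessian of f at 0 has rank 1. Corank 1: A-series; mu = 7 gives A_7. The Hessian of g at 0 has rank 1. Corank 1: A-series; mu = 2 gives A_2. f is A_7 but g is A_2, hence not right-equivalent.

No.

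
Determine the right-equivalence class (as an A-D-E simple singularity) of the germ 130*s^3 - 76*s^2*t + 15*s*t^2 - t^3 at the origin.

The Hessian of f at 0 is [[0, 0], [0, 0]] with rank 0, so corank 2. A Groebner basis of the Jacobian ideal J(f) in C{s,t} is {t^3, s^2 - 3*t^2/74, s*t - 15*t^2/74}; counting standard monomials gives mu = 4. Corank 2; j^3 = (5*s - t)*(26*s^2 - 10*s*t + t^2) splits into three distinct lines over C (the quadratic factor has nonzero discriminant), so D_4.

D_4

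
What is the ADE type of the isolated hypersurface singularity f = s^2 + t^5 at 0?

A_4

The Hessian of f at 0 has rank 1. Corank 1: A-series; mu = 4 gives A_4.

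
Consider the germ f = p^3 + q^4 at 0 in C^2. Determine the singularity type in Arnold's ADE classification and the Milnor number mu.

Type E_{6}, Milnor number mu = 6.

The Hessian of f at 0 is [[0, 0], [0, 0]] with rank 0, so corank 2. A Groebner basis of the Jacobian ideal J(f) in C{p,q} is {q^3, p^2}; counting standard monomials gives mu = 6. Corank 2; j^3 = p^3 is a perfect cube, so E-series; the 4-jet and mu = 6 give E_6.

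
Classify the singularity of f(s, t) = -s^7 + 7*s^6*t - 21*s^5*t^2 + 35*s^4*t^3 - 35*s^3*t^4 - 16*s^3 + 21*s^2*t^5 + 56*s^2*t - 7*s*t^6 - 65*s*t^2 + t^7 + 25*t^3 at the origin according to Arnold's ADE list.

D_{8}

The Hessian of f at 0 is [[0, 0], [0, 0]] with rank 0, so corank 2. A Groebner basis of the Jacobian ideal J(f) in C{s,t} is {-16384*s*t/7 + t^6 + 20480*t^2/7, s*t^2 - 5*t^3/4, s^2 - 9*s*t/4 + 5*t^2/4}; counting standard monomials gives mu = 8. Corank 2; j^3 = -(s - t)*(4*s - 5*t)^2 has shape L^2 M (L != M), so D-series; mu = 8 gives D_8.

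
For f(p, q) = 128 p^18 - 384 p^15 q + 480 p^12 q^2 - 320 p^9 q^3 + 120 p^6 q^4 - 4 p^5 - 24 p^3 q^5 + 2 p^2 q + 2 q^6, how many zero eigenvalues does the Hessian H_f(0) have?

The Hessian at 0 is [[0, 0], [0, 0]] of rank 0; hence corank 2.

2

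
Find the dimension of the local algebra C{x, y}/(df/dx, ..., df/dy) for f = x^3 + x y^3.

The Hessian of f at 0 has rank 0. Corank 2; j^3 = x^3 is a perfect cube, so E-series; the 4-jet and mu = 7 give E_7.

7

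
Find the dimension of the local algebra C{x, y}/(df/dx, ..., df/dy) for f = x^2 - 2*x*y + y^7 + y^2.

6

The Hessian of f at 0 has rank 1. Corank 1: A-series; mu = 6 gives A_6.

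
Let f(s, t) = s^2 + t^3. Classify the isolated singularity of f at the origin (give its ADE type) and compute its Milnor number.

Type A_{2}, Milnor number mu = 2.

The Hessian of f at 0 has rank 1. Corank 1: A-series; mu = 2 gives A_2.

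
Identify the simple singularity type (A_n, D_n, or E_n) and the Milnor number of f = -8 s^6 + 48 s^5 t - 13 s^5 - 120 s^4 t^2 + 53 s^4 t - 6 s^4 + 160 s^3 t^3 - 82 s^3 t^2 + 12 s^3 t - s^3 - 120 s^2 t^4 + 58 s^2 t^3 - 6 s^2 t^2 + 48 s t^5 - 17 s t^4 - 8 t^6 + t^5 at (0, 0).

Type E_{8}, Milnor number mu = 8.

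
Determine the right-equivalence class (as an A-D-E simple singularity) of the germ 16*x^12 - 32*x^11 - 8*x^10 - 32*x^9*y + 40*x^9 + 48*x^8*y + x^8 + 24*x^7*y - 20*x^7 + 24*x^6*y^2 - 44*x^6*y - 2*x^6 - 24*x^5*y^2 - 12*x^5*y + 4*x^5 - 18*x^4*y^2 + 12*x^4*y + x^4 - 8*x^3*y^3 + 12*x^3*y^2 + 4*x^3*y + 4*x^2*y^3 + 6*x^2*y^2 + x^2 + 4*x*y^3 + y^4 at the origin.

A_3

The Hessian of f at 0 has rank 1. Corank 1: A-series; mu = 3 gives A_3.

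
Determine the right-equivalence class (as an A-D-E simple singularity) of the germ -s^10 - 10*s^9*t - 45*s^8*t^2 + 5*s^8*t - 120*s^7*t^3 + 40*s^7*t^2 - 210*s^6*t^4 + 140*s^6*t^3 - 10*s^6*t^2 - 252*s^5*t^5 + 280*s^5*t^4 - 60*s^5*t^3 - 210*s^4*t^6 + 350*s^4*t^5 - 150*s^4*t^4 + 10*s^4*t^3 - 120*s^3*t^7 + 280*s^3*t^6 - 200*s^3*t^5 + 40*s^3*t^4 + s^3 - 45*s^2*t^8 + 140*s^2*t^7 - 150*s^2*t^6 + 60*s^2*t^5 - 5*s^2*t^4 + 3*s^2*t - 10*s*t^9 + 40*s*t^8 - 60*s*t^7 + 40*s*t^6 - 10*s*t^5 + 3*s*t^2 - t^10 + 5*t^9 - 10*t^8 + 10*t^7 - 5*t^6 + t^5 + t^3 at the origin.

The Hessian of f at 0 is [[0, 0], [0, 0]] with rank 0, so corank 2. A Groebner basis of the Jacobian ideal J(f) in C{s,t} is {t^4, s^2 + 2*s*t + t^2}; counting standard monomials gives mu = 8. Corank 2; j^3 = (s + t)^3 is a perfect cube, so E-series; the 5-jet and mu = 8 give E_8.

E8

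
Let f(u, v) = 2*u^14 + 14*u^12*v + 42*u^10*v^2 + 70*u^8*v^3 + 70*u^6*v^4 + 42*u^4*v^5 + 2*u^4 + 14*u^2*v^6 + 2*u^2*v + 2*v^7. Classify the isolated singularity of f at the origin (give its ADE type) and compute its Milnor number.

Type D_8, Milnor number mu = 8.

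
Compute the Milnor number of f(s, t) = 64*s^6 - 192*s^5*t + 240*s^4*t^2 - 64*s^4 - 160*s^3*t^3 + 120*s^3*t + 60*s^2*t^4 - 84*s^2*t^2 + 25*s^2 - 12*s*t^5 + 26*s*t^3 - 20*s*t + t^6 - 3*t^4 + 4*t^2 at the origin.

3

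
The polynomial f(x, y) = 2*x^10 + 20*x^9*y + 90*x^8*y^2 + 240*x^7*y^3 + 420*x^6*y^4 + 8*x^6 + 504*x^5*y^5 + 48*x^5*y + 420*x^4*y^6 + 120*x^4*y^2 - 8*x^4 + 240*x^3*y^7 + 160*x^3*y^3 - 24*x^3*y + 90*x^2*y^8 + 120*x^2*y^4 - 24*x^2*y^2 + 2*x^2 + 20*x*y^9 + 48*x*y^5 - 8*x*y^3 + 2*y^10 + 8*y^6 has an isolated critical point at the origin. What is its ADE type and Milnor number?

Type A_9, Milnor number mu = 9.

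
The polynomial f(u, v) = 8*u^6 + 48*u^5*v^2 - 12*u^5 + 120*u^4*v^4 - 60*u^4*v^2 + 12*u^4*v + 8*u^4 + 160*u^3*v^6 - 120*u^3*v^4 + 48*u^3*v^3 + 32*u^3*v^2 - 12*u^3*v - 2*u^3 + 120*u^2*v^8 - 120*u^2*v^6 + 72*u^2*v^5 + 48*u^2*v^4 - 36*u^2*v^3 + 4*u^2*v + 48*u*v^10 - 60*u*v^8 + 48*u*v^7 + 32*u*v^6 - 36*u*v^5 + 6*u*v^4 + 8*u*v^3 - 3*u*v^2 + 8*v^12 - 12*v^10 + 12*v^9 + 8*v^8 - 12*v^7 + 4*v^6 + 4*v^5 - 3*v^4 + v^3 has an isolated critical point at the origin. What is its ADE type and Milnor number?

Type D4, Milnor number mu = 4.

The Hessian of f at 0 has rank 0. Corank 2; j^3 = -(u - v)*(2*u^2 - 2*u*v + v^2) splits into three distinct lines over C (the quadratic factor has nonzero discriminant), so D_4.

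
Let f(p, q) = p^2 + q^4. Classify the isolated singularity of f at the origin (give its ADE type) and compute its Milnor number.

Type A_3, Milnor number mu = 3.

The Hessian of f at 0 has rank 1. Corank 1: A-series; mu = 3 gives A_3.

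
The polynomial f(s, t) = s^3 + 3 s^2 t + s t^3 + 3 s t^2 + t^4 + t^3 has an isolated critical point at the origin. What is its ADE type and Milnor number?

The Hessian of f at 0 has rank 0. Corank 2; j^3 = (s + t)^3 is a perfect cube, so E-series; the 4-jet and mu = 7 give E_7.

Type E_{7}, Milnor number mu = 7.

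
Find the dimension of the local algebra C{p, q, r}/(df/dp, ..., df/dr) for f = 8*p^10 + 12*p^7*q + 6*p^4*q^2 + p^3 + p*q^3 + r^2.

7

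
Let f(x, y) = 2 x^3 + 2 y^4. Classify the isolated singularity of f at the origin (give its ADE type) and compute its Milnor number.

Type E_6, Milnor number mu = 6.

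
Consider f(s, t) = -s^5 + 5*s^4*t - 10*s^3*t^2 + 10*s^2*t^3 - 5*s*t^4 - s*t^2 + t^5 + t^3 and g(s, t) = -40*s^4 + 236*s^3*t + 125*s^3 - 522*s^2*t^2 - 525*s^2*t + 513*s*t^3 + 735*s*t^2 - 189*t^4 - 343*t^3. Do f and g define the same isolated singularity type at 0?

The Hessian of f at 0 is [[0, 0], [0, 0]] with rank 0, so corank 2. A Groebner basis of the Jacobian ideal J(f) in C{s,t} is {s^4 + t^2/5, t^3, s*t - t^2}; counting standard monomials gives mu = 6. Corank 2; j^3 = -t^2*(s - t) has shape L^2 M (L != M), so D-series; mu = 6 gives D_6. The Hessian of g at 0 is [[0, 0], [0, 0]] with rank 0, so corank 2. A Groebner basis of the Jacobian ideal J(g) in C{s,t} is {1171875*s^2/4 - 1640625*s*t/2 + t^4 + 125*t^3/4 + 2296875*t^2/4, s^3 - 15225*s^2/4 + 21315*s*t/2 - 63*t^3/20 - 29841*t^2/4, s^2*t - 7125*s^2/4 + 9975*s*t/2 - 43*t^3/20 - 13965*t^2/4, -625*s^2 + s*t^2 + 1750*s*t - 22*t^3/15 - 1225*t^2}; counting standard monomials gives mu = 7. Corank 2; j^3 = (5*s - 7*t)^3 is a perfect cube, so E-series; the 4-jet and mu = 7 give E_7. f is D_6 but g is E_7, hence not right-equivalent.

No.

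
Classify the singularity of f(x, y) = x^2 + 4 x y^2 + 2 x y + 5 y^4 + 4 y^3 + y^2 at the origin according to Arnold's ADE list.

A_3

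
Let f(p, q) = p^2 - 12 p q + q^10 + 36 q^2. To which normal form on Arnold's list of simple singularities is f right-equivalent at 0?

A9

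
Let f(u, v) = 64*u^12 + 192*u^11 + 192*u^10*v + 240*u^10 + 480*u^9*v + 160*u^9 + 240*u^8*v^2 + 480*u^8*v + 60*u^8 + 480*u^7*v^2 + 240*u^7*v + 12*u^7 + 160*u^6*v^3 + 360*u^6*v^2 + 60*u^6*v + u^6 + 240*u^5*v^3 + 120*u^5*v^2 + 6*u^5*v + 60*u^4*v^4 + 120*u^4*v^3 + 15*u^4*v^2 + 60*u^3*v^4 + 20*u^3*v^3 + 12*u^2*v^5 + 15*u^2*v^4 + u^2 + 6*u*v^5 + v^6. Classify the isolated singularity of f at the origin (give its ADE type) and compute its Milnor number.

The Hessian of f at 0 has rank 1. Corank 1: A-series; mu = 5 gives A_5.

Type A5, Milnor number mu = 5.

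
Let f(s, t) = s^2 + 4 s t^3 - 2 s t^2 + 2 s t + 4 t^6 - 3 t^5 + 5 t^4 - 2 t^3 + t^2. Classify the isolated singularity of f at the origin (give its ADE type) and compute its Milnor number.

Type A_4, Milnor number mu = 4.

The Hessian of f at 0 has rank 1. Corank 1: A-series; mu = 4 gives A_4.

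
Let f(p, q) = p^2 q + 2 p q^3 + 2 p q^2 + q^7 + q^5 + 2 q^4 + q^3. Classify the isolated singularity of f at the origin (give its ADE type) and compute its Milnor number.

The Hessian of f at 0 has rank 0. Corank 2; j^3 = q*(p + q)^2 has shape L^2 M (L != M), so D-series; mu = 8 gives D_8.

Type D_8, Milnor number mu = 8.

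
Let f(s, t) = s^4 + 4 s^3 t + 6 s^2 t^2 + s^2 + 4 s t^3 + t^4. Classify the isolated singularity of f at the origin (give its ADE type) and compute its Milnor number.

Type A_3, Milnor number mu = 3.

The Hessian of f at 0 has rank 1. Corank 1: A-series; mu = 3 gives A_3.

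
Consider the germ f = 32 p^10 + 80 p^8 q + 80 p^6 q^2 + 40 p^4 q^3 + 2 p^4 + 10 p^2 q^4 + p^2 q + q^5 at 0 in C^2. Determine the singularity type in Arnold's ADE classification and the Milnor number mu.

Type D6, Milnor number mu = 6.

The Hessian of f at 0 is [[0, 0], [0, 0]] with rank 0, so corank 2. A Groebner basis of the Jacobian ideal J(f) in C{p,q} is {p^2/5 + q^4, p^3, p*q}; counting standard monomials gives mu = 6. Corank 2; j^3 = p^2*q has shape L^2 M (L != M), so D-series; mu = 6 gives D_6.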